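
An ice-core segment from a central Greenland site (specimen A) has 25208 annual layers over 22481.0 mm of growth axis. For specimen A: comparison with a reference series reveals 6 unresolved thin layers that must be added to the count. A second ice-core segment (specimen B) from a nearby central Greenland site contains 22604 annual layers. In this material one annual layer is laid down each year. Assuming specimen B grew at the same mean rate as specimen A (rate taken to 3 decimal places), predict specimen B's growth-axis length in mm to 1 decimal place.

20162.8 mm

Specimen A: adjusted count: 25208 + 6 = 25214 annual layers.
A: Extension rate ≈ 22481.0 / 25214 = 0.892 mm per year.
Length of B = 0.892 × 22604 = 20162.8 mm.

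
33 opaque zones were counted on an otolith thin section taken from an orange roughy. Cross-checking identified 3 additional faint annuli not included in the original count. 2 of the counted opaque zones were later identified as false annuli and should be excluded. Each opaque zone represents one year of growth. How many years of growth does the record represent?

34 yr

True opaque zone count = 33 − 2 + 3 = 34.
At one opaque zone per year, that is 34 years.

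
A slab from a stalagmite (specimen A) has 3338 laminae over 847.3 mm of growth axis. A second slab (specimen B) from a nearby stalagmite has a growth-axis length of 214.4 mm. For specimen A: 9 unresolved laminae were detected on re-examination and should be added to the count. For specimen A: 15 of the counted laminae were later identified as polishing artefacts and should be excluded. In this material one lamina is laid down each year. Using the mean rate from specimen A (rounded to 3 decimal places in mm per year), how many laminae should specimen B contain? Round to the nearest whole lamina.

Specimen A: true lamina count = 3338 − 15 + 9 = 3332.
A: Extension rate ≈ 847.3 / 3332 = 0.254 mm per year.
For B, 214.4 / 0.254 = 844.09 years ≈ 844 laminae.

844 laminae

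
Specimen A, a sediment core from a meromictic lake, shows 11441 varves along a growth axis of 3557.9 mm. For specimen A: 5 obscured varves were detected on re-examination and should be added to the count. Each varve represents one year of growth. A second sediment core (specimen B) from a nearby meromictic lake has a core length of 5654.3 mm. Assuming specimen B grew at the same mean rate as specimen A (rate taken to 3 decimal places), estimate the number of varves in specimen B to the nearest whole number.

Specimen A: adjusted count: 11441 + 5 = 11446 varves.
A: 3557.9 mm over 11446 years gives 3557.9 / 11446 ≈ 0.311 mm/yr.
For B, 5654.3 / 0.311 = 18181.03 years ≈ 18181 varves.

18181 varves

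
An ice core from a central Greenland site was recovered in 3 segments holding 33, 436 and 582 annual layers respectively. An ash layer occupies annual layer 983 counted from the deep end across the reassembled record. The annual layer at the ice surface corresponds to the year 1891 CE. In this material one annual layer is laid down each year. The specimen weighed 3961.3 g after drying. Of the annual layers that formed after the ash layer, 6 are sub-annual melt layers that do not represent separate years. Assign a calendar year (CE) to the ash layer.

1829 CE

Total annual layers = 33 + 436 + 582 = 1051.
Between annual layer 983 and the ice surface there are 1051 − 983 = 68 annual layers.
Removing the 6 false annual layers leaves 68 − 6 = 62 true annual layers beyond the ash layer.
The annual layer at the ice surface is 1891 CE, so the ash layer dates to 1891 − 62 = 1829 CE.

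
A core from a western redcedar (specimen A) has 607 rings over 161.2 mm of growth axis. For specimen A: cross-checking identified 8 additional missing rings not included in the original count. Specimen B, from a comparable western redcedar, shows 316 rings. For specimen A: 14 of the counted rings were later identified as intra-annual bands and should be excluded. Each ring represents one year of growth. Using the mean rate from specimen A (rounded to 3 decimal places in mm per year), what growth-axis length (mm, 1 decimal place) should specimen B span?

84.7 mm

Specimen A: after corrections the count is 607 − 14 + 8 = 601 rings.
A: Extension rate ≈ 161.2 / 601 = 0.268 mm/yr.
For B, 0.268 mm/year × 316 years = 84.7 mm.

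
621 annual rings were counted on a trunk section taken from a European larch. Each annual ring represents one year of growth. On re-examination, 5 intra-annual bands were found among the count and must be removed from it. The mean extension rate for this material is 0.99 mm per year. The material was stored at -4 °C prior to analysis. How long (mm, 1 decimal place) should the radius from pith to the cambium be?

After corrections the count is 621 − 5 = 616 annual rings.
616 years at 0.99 mm/year gives 0.99 × 616 = 609.8 mm.

609.8 mm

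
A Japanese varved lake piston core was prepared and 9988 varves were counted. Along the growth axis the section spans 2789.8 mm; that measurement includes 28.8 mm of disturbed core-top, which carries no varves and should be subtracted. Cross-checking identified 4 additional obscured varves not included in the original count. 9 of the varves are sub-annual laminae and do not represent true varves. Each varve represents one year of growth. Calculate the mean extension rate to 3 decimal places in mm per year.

Adjusted count: 9988 − 9 + 4 = 9983 varves.
The growth record spans 2789.8 − 28.8 = 2761.0 mm.
Extension rate ≈ 2761.0 / 9983 = 0.277 mm per year.

0.277 mm per year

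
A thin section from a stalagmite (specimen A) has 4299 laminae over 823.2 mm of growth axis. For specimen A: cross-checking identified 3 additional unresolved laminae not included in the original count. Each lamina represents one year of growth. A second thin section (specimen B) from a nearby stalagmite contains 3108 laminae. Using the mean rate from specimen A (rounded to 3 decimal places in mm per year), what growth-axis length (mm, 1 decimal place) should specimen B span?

593.6 mm

Specimen A: true lamina count = 4299 + 3 = 4302.
A: Extension rate ≈ 823.2 / 4302 = 0.191 mm per year.
For B, 0.191 mm/year × 3108 years = 593.6 mm.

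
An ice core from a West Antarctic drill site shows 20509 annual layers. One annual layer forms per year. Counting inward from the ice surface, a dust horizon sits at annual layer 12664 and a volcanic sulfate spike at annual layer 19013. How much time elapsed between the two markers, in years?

19013 − 12664 = 6349 annual layers lie between the two events.
At one annual layer per year, 6349 years elapsed between them.

6349 years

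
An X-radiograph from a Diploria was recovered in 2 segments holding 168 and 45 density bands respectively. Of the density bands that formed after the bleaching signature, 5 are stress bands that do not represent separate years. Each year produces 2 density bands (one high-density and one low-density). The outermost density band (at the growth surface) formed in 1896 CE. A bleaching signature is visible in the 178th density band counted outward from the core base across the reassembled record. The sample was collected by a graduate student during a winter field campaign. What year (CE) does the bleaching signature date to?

1881 CE

Total density bands = 168 + 45 = 213.
213 − 178 = 35 density bands lie beyond the bleaching signature toward the growth surface.
35 − 5 false = 30 true density bands after the bleaching signature.
With 2 density bands per year, 30 / 2 = 15 years.
The density band at the growth surface is 1896 CE, so the bleaching signature dates to 1896 − 15 = 1881 CE.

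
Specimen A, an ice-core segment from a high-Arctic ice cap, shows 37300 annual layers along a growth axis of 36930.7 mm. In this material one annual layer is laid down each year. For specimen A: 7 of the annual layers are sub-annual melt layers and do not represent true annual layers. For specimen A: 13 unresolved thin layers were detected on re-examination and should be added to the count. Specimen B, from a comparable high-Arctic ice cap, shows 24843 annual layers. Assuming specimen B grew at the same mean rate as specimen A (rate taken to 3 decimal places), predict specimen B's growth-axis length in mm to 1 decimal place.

24594.6 mm

Specimen A: correcting the raw count gives 37300 − 7 + 13 = 37306 true annual layers.
A: 36930.7 mm over 37306 years gives 36930.7 / 37306 ≈ 0.990 mm/year.
For B, 0.990 mm/year × 24843 years = 24594.6 mm.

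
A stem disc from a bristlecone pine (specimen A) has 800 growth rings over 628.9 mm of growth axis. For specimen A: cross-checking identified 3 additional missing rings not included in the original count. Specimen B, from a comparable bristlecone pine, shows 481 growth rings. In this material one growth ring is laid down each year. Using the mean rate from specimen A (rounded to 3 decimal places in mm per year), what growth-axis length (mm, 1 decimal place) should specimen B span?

Specimen A: adjusted count: 800 + 3 = 803 growth rings.
A: Mean rate = 628.9 mm / 803 years ≈ 0.783 mm per year.
Length of B = 0.783 × 481 = 376.6 mm.

376.6 mm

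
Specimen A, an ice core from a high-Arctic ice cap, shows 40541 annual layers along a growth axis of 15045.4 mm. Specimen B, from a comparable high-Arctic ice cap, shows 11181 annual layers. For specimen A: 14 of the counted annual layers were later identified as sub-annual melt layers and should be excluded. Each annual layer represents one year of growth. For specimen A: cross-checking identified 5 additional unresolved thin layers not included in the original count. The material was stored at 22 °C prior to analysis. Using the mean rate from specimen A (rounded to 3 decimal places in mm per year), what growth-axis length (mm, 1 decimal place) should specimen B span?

Specimen A: true annual layer count = 40541 − 14 + 5 = 40532.
A: 15045.4 mm over 40532 years gives 15045.4 / 40532 ≈ 0.371 mm/year.
Length of B = 0.371 × 11181 = 4148.2 mm.

4148.2 mm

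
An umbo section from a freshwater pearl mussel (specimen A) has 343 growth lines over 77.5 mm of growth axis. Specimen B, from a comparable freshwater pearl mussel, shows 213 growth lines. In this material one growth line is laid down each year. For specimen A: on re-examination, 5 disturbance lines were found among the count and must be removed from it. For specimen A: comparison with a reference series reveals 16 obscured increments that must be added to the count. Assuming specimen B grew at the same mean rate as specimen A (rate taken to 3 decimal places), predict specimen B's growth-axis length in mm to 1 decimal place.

Specimen A: adjusted count: 343 − 5 + 16 = 354 growth lines.
A: Extension rate ≈ 77.5 / 354 = 0.219 mm/year.
For B, 0.219 mm/year × 213 years = 46.6 mm.

46.6 mm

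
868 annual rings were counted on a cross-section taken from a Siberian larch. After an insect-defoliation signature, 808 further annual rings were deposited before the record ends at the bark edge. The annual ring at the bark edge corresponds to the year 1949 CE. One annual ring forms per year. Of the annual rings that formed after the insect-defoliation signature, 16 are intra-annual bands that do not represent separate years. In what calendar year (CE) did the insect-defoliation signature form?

1157 CE

808 annual rings post-date the insect-defoliation signature.
Removing the 16 false annual rings leaves 808 − 16 = 792 true annual rings beyond the insect-defoliation signature.
1949 − 792 = 1157 CE.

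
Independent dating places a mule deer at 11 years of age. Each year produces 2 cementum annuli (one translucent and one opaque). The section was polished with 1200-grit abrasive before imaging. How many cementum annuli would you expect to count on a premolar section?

11 years at 2 cementum annuli per year gives 11 × 2 = 22 cementum annuli.
So 22 cementum annuli should be present.

22 cementum annuli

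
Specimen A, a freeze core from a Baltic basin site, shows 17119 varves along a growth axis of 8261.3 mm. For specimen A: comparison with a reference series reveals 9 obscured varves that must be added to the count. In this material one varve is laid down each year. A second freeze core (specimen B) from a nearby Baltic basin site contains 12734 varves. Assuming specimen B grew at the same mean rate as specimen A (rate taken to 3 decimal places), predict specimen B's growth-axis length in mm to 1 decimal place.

Specimen A: correcting the raw count gives 17119 + 9 = 17128 true varves.
A: 8261.3 mm over 17128 years gives 8261.3 / 17128 ≈ 0.482 mm/year.
B's length ≈ 0.482 × 12734 = 6137.8 mm.

6137.8 mm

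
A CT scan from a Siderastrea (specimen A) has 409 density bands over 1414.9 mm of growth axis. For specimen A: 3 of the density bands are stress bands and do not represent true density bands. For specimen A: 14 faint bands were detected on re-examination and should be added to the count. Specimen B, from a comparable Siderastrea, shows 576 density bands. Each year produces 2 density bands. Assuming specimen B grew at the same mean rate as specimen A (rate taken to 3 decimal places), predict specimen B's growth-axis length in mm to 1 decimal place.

1940.5 mm

Specimen A: adjusted count: 409 − 3 + 14 = 420 density bands.
Specimen A: 420 density bands at 2 per year is 420 / 2 = 210 years.
A: Extension rate ≈ 1414.9 / 210 = 6.738 mm/yr.
Specimen B: with 2 density bands per year, 576 / 2 = 288 years. For B, 6.738 mm/year × 288 years = 1940.5 mm.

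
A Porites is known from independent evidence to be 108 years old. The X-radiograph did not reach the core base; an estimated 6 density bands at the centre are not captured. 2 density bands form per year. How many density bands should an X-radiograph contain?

Expected density bands: 108 × 2 = 216.
Less the 6 uncaptured density bands: 216 − 6 = 210.

210 density bands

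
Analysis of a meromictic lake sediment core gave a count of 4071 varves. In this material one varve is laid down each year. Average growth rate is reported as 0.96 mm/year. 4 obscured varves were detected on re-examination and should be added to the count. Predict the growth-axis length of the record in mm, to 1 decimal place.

True varve count = 4071 + 4 = 4075.
4075 years at 0.96 mm/year gives 0.96 × 4075 = 3912.0 mm.

3912.0 mm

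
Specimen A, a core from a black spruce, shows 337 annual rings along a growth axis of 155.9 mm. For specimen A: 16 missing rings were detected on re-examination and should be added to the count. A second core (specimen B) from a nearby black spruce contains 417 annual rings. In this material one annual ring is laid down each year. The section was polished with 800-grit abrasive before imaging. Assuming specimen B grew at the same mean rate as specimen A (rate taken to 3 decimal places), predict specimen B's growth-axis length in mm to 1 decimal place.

184.3 mm

Specimen A: after corrections the count is 337 + 16 = 353 annual rings.
A: 155.9 mm over 353 years gives 155.9 / 353 ≈ 0.442 mm/year.
Length of B = 0.442 × 417 = 184.3 mm.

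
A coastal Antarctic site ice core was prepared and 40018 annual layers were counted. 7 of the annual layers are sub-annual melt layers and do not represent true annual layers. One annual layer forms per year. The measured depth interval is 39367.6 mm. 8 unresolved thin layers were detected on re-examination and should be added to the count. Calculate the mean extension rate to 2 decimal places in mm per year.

Adjusted count: 40018 − 7 + 8 = 40019 annual layers.
Extension rate ≈ 39367.6 / 40019 = 0.98 mm per year.

0.98 mm per year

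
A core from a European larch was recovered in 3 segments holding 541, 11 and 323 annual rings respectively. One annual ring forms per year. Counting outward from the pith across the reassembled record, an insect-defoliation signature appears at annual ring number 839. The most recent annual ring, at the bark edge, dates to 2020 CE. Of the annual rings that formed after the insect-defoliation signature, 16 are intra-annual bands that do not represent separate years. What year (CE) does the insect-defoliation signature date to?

Total annual rings = 541 + 11 + 323 = 875.
875 − 839 = 36 annual rings lie beyond the insect-defoliation signature toward the bark edge.
36 − 16 false = 20 true annual rings after the insect-defoliation signature.
The annual ring at the bark edge is 2020 CE, so the insect-defoliation signature dates to 2020 − 20 = 2000 CE.

2000 CE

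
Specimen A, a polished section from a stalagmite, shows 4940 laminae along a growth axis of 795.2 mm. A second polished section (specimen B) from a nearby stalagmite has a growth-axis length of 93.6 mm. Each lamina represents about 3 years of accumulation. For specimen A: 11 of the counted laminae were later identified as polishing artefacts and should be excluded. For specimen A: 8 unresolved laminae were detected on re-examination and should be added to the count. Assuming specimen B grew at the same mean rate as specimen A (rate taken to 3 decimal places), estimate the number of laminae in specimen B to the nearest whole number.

578 laminae

Specimen A: true lamina count = 4940 − 11 + 8 = 4937.
Specimen A: multiplying by 3 years per lamina: 4937 × 3 = 14811 years.
A: Extension rate ≈ 795.2 / 14811 = 0.054 mm/yr.
For B, 93.6 / 0.054 = 1733.33 years; at 3 years per lamina that is 1733.33 / 3 ≈ 578 laminae.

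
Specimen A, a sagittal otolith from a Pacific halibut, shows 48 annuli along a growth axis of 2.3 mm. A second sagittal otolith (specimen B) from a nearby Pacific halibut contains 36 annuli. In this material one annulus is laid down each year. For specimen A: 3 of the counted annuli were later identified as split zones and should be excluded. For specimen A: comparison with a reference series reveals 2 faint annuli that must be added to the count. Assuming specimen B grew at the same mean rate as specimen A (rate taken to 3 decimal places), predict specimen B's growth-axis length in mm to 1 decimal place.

1.8 mm

Specimen A: adjusted count: 48 − 3 + 2 = 47 annuli.
A: Mean rate = 2.3 mm / 47 years ≈ 0.049 mm/yr.
Length of B = 0.049 × 36 = 1.8 mm.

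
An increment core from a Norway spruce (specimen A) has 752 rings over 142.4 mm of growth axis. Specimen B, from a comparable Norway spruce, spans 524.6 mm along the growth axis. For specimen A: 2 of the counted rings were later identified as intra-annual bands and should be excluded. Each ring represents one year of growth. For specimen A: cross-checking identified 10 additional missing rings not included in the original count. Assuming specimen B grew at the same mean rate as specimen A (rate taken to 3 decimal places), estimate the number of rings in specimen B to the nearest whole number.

Specimen A: true ring count = 752 − 2 + 10 = 760.
A: Extension rate ≈ 142.4 / 760 = 0.187 mm per year.
Specimen B: 524.6 mm / 0.187 mm per year = 2805.35 years ≈ 2805 rings.

2805 rings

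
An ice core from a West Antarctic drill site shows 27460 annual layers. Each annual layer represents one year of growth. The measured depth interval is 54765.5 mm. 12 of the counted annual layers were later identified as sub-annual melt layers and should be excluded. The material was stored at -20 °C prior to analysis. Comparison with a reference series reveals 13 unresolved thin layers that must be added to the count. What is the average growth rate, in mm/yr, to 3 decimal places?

Correcting the raw count gives 27460 − 12 + 13 = 27461 true annual layers.
Mean rate = 54765.5 mm / 27461 years ≈ 1.994 mm/yr.

1.994 mm/yr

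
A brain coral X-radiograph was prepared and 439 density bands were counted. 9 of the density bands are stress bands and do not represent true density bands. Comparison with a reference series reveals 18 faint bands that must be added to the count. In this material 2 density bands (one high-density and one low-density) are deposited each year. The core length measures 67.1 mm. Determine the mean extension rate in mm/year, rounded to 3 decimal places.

True density band count = 439 − 9 + 18 = 448.
448 density bands at 2 per year is 448 / 2 = 224 years.
Extension rate ≈ 67.1 / 224 = 0.300 mm/year.

0.300 mm/year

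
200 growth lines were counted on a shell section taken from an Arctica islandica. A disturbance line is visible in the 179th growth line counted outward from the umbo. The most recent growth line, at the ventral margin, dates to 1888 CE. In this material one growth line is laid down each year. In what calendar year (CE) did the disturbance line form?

1867 CE

The disturbance line sits at growth line 179 from the umbo, so 200 − 179 = 21 growth lines formed after it.
Counting back 21 years from 1888 CE places the disturbance line in 1888 − 21 = 1867 CE.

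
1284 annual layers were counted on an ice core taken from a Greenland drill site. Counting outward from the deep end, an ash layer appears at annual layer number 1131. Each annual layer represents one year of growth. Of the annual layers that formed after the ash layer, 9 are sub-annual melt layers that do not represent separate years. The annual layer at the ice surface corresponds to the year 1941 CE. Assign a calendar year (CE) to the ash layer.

1797 CE

1284 − 1131 = 153 annual layers lie beyond the ash layer toward the ice surface.
153 − 9 false = 144 true annual layers after the ash layer.
Counting back 144 years from 1941 CE places the ash layer in 1941 − 144 = 1797 CE.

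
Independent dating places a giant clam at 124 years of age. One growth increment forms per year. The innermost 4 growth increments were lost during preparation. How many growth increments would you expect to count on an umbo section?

Expected growth increments over 124 years: 124.
Less the 4 uncaptured growth increments: 124 − 4 = 120.

120 growth increments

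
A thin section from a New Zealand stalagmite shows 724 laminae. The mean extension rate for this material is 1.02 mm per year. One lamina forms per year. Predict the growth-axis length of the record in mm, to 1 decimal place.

738.5 mm

724 years of growth are recorded.
724 years at 1.02 mm/year gives 1.02 × 724 = 738.5 mm.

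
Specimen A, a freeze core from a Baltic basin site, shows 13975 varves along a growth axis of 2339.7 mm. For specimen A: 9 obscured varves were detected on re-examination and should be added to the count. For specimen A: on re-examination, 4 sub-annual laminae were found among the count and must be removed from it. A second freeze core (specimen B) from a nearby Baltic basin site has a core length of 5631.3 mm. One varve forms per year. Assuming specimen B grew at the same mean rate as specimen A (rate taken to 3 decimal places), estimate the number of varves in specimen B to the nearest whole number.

33720 varves

Specimen A: true varve count = 13975 − 4 + 9 = 13980.
A: Mean rate = 2339.7 mm / 13980 years ≈ 0.167 mm/yr.
Specimen B: 5631.3 mm / 0.167 mm per year = 33720.36 years ≈ 33720 varves.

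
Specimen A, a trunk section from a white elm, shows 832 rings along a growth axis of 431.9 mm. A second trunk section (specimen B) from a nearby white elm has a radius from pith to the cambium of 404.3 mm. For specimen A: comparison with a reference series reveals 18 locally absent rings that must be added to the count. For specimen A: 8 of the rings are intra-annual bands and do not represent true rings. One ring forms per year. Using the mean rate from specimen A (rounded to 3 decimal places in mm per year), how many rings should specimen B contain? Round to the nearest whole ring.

Specimen A: correcting the raw count gives 832 − 8 + 18 = 842 true rings.
A: Mean rate = 431.9 mm / 842 years ≈ 0.513 mm per year.
B spans 404.3 / 0.513 = 788.11 years ≈ 788 rings.

788 rings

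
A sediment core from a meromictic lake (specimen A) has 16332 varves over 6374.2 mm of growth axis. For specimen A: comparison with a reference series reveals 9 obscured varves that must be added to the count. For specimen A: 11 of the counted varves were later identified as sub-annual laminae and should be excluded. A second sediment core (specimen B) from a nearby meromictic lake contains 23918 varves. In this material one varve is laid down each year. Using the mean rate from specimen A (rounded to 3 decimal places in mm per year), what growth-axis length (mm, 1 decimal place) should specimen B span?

Specimen A: adjusted count: 16332 − 11 + 9 = 16330 varves.
A: Extension rate ≈ 6374.2 / 16330 = 0.390 mm per year.
Length of B = 0.390 × 23918 = 9328.0 mm.

9328.0 mm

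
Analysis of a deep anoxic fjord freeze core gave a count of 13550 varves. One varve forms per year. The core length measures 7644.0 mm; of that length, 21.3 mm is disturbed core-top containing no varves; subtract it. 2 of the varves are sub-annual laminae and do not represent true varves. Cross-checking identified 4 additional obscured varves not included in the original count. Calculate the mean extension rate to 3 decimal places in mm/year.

Correcting the raw count gives 13550 − 2 + 4 = 13552 true varves.
Removing the 21.3 mm offcut leaves 7644.0 − 21.3 = 7622.7 mm.
7622.7 mm over 13552 years gives 7622.7 / 13552 ≈ 0.562 mm/year.

0.562 mm/year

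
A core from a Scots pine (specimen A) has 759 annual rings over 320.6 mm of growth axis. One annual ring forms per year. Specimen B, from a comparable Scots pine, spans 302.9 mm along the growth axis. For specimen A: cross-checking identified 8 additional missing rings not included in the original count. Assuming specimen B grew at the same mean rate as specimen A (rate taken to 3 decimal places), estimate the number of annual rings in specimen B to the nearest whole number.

725 annual rings

Specimen A: adjusted count: 759 + 8 = 767 annual rings.
A: Extension rate ≈ 320.6 / 767 = 0.418 mm/year.
For B, 302.9 / 0.418 = 724.64 years ≈ 725 annual rings.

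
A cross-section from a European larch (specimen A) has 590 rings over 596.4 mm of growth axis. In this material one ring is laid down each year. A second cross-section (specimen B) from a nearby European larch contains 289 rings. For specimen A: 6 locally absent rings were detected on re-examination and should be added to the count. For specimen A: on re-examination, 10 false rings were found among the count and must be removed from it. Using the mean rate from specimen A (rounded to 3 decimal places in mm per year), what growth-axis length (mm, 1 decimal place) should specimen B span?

294.2 mm

Specimen A: adjusted count: 590 − 10 + 6 = 586 rings.
A: 596.4 mm over 586 years gives 596.4 / 586 ≈ 1.018 mm/year.
B's length ≈ 1.018 × 289 = 294.2 mm.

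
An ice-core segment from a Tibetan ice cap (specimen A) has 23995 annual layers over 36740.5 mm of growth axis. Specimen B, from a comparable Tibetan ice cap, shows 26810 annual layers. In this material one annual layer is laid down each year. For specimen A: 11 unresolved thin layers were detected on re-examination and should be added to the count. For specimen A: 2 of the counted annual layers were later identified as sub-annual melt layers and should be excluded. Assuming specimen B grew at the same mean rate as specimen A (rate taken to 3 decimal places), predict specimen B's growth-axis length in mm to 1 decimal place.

Specimen A: adjusted count: 23995 − 2 + 11 = 24004 annual layers.
A: Mean rate = 36740.5 mm / 24004 years ≈ 1.531 mm per year.
For B, 1.531 mm/year × 26810 years = 41046.1 mm.

41046.1 mm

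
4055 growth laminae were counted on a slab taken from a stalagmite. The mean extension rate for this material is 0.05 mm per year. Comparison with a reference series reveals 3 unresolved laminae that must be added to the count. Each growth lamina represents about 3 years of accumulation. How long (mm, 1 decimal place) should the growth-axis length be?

608.7 mm

True growth lamina count = 4055 + 3 = 4058.
At 3 years per growth lamina, 4058 × 3 = 12174 years.
Length ≈ 0.05 × 12174 = 608.7 mm.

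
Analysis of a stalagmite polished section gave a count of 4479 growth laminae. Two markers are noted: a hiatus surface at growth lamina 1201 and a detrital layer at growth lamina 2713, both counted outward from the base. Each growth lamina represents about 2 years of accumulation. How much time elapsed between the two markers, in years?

3024 yr

2713 − 1201 = 1512 growth laminae lie between the two events.
1512 growth laminae at 2 years each span 1512 × 2 = 3024 years.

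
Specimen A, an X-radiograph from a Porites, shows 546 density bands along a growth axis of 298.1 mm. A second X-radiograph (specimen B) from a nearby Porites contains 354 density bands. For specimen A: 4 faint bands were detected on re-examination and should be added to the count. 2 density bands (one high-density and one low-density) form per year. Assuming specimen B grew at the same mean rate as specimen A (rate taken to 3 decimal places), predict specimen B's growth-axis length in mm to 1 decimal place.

191.9 mm

Specimen A: true density band count = 546 + 4 = 550.
Specimen A: dividing by 2 density bands per year: 550 / 2 = 275 years.
A: 298.1 mm over 275 years gives 298.1 / 275 ≈ 1.084 mm/yr.
Specimen B: 354 density bands at 2 per year is 354 / 2 = 177 years. B's length ≈ 1.084 × 177 = 191.9 mm.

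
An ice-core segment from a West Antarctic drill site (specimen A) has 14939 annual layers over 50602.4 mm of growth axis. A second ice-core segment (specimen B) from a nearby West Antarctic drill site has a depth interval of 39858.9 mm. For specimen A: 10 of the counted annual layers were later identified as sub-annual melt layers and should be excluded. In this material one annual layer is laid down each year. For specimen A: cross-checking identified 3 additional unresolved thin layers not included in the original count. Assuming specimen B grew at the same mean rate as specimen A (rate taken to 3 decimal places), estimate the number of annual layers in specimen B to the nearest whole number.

Specimen A: correcting the raw count gives 14939 − 10 + 3 = 14932 true annual layers.
A: 50602.4 mm over 14932 years gives 50602.4 / 14932 ≈ 3.389 mm/year.
Specimen B: 39858.9 mm / 3.389 mm per year = 11761.26 years ≈ 11761 annual layers.

11761 annual layers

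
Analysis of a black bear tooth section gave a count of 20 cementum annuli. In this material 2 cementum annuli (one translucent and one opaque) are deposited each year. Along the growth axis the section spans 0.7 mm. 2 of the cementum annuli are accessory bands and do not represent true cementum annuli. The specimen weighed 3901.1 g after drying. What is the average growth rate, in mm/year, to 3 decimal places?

True cementum annulus count = 20 − 2 = 18.
18 cementum annuli at 2 per year is 18 / 2 = 9 years.
Mean rate = 0.7 mm / 9 years ≈ 0.078 mm/year.

0.078 mm/year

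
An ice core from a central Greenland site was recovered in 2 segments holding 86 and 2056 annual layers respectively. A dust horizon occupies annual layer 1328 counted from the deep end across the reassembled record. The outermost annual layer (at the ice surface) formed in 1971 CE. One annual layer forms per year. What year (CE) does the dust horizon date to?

Total annual layers = 86 + 2056 = 2142.
Between annual layer 1328 and the ice surface there are 2142 − 1328 = 814 annual layers.
1971 − 814 = 1157 CE.

1157 CE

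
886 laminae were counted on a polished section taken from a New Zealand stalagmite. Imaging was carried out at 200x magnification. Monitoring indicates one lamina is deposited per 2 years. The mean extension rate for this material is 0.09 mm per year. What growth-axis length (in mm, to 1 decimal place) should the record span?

159.5 mm

At 2 years per lamina, 886 × 2 = 1772 years.
Predicted length = 0.09 mm/year × 1772 years = 159.5 mm.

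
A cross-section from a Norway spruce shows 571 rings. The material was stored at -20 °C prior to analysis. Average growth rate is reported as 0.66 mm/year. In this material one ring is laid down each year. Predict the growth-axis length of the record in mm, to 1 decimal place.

376.9 mm

571 years of growth are recorded.
Predicted length = 0.66 mm/year × 571 years = 376.9 mm.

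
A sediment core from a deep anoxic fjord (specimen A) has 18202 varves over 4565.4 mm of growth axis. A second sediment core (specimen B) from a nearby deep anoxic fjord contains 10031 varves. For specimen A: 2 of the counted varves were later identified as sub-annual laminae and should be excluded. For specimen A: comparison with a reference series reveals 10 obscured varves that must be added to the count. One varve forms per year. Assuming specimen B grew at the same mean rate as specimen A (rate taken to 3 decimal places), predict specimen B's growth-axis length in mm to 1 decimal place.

2517.8 mm

Specimen A: correcting the raw count gives 18202 − 2 + 10 = 18210 true varves.
A: Mean rate = 4565.4 mm / 18210 years ≈ 0.251 mm per year.
Length of B = 0.251 × 10031 = 2517.8 mm.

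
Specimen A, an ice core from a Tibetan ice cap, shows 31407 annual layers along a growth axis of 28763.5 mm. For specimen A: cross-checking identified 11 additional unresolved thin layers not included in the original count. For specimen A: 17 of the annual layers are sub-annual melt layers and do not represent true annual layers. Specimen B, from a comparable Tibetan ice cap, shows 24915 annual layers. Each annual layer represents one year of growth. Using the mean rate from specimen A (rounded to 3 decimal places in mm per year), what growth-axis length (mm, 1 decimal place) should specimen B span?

Specimen A: correcting the raw count gives 31407 − 17 + 11 = 31401 true annual layers.
A: 28763.5 mm over 31401 years gives 28763.5 / 31401 ≈ 0.916 mm/year.
B's length ≈ 0.916 × 24915 = 22822.1 mm.

22822.1 mm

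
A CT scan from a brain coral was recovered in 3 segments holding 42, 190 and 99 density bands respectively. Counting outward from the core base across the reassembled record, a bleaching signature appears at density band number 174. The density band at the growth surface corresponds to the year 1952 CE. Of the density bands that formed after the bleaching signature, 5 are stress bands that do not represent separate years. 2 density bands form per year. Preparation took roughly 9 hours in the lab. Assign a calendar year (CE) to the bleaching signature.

1876 CE

Total density bands = 42 + 190 + 99 = 331.
331 − 174 = 157 density bands lie beyond the bleaching signature toward the growth surface.
Removing the 5 false density bands leaves 157 − 5 = 152 true density bands beyond the bleaching signature.
152 density bands at 2 per year is 152 / 2 = 76 years.
1952 − 76 = 1876 CE.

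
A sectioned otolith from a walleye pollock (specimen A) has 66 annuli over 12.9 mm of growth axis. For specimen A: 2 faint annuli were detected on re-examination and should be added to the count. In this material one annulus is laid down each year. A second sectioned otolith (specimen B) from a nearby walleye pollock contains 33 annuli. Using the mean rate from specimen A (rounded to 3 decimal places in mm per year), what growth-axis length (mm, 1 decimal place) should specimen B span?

Specimen A: after corrections the count is 66 + 2 = 68 annuli.
A: Mean rate = 12.9 mm / 68 years ≈ 0.190 mm/yr.
B's length ≈ 0.190 × 33 = 6.3 mm.

6.3 mm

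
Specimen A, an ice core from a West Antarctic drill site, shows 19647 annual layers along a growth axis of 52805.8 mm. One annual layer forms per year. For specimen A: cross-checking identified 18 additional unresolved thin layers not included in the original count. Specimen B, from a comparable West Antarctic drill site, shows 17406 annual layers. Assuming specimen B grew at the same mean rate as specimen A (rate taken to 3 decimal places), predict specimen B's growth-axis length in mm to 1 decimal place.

46735.1 mm

Specimen A: after corrections the count is 19647 + 18 = 19665 annual layers.
A: Mean rate = 52805.8 mm / 19665 years ≈ 2.685 mm/yr.
For B, 2.685 mm/year × 17406 years = 46735.1 mm.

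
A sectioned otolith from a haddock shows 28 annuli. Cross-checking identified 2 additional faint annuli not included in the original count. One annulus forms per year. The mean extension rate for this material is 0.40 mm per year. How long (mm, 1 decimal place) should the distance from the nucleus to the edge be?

After corrections the count is 28 + 2 = 30 annuli.
Length ≈ 0.40 × 30 = 12.0 mm.

12.0 mm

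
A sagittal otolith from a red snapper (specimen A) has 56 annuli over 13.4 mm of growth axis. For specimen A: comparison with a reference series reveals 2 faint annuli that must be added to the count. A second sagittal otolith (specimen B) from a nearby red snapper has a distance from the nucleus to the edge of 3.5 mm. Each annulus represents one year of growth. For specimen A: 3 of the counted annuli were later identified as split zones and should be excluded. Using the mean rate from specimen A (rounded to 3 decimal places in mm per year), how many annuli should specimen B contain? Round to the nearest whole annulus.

Specimen A: adjusted count: 56 − 3 + 2 = 55 annuli.
A: Extension rate ≈ 13.4 / 55 = 0.244 mm/year.
For B, 3.5 / 0.244 = 14.34 years ≈ 14 annuli.

14 annuli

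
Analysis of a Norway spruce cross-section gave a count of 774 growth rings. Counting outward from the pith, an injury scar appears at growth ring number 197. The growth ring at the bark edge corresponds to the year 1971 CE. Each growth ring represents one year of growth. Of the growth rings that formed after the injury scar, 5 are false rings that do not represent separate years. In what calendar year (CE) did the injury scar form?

1399 CE

774 − 197 = 577 growth rings lie beyond the injury scar toward the bark edge.
577 − 5 false = 572 true growth rings after the injury scar.
Counting back 572 years from 1971 CE places the injury scar in 1971 − 572 = 1399 CE.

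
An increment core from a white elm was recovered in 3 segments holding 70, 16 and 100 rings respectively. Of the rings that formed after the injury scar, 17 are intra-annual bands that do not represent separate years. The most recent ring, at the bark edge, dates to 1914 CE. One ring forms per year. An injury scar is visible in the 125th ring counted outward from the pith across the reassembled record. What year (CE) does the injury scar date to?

1870 CE

Total rings = 70 + 16 + 100 = 186.
The injury scar sits at ring 125 from the pith, so 186 − 125 = 61 rings formed after it.
61 − 17 false = 44 true rings after the injury scar.
Counting back 44 years from 1914 CE places the injury scar in 1914 − 44 = 1870 CE.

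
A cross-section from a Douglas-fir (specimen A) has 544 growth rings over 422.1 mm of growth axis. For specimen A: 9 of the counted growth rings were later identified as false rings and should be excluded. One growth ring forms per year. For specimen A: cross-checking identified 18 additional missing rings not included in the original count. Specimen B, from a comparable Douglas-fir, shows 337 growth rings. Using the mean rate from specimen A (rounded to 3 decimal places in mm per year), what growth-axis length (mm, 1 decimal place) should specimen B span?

Specimen A: correcting the raw count gives 544 − 9 + 18 = 553 true growth rings.
A: Mean rate = 422.1 mm / 553 years ≈ 0.763 mm/year.
B's length ≈ 0.763 × 337 = 257.1 mm.

257.1 mm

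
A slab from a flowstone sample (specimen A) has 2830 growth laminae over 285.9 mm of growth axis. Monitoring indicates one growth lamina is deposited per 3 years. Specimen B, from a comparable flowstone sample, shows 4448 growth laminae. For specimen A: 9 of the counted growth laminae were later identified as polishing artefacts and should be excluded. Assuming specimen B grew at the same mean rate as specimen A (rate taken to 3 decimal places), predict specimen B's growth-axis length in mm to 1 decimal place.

Specimen A: true growth lamina count = 2830 − 9 = 2821.
Specimen A: at 3 years per growth lamina, 2821 × 3 = 8463 years.
A: Mean rate = 285.9 mm / 8463 years ≈ 0.034 mm/yr.
Specimen B: 4448 growth laminae at 3 years each span 4448 × 3 = 13344 years. Length of B = 0.034 × 13344 = 453.7 mm.

453.7 mm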